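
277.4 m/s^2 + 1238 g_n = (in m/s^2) 277.4 m/s^2 is already in m/s^2. 1 g_n = 9.80665 m/s^2, so 1238 g_n = 1238 * 9.80665 = 12140.633 m/s^2. Sum: 277.4 + 12140.633 = 12418.033 m/s^2. Result: 12418.033 m/s^2 ≈ 1.242e+04 m/s^2 (4 s.f.). Final answer: 1.242e+04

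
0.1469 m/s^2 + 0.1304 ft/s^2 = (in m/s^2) 0.1866. Check: 0.1469 m/s^2 is already in m/s^2. 1 ft/s^2 = 0.3048 m/s^2, so 0.1304 ft/s^2 = 0.1304 * 0.3048 = 0.03974592 m/s^2. Sum: 0.1469 + 0.03974592 = 0.18664592 m/s^2. Result: 0.18664592 m/s^2 ≈ 0.1866 m/s^2 (4 s.f.).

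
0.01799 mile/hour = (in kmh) 0.02895. Check: 1 mile/hour = 0.44704 m/s, so 0.01799 mile/hour = 0.01799 * 0.44704 = 0.0080422496 m/s. 1 kmh = 0.27777778 m/s, so 0.0080422496 m/s = 0.0080422496 / 0.27777778 = 0.028952099 kmh ≈ 0.02895 kmh (4 s.f.).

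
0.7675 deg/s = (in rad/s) 1 deg/s = 0.017453293 rad/s, so 0.7675 deg/s = 0.7675 * 0.017453293 = 0.013395402 rad/s. Result: 0.013395402 rad/s ≈ 0.0134 rad/s (4 s.f.). Final answer: 0.0134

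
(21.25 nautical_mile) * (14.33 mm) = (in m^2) 1 nautical_mile = 1852 m, so 21.25 nautical_mile = 21.25 * 1852 = 39355 m. 1 mm = 0.001 m, so 14.33 mm = 14.33 * 0.001 = 0.01433 m. Combine: 39355 m * 0.01433 m = 563.95715 m^2. Result: 563.95715 m^2 ≈ 564 m^2 (4 s.f.). Final answer: 564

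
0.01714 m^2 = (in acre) 1 acre = 4046.8564 m^2, so 0.01714 m^2 = 0.01714 / 4046.8564 = 4.2353862e-06 acre ≈ 4.235e-06 acre (4 s.f.). Final answer: 4.235e-06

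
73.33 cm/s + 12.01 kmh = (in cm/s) 1 cm/s = 0.01 m/s, so 73.33 cm/s = 73.33 * 0.01 = 0.7333 m/s. 1 kmh = 0.27777778 m/s, so 12.01 kmh = 12.01 * 0.27777778 = 3.3361111 m/s. Sum: 0.7333 + 3.3361111 = 4.0694111 m/s. 1 cm/s = 0.01 m/s, so 4.0694111 m/s = 4.0694111 / 0.01 = 406.94111 cm/s ≈ 406.9 cm/s (4 s.f.). Final answer: 406.9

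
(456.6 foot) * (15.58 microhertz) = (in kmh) 0.007806. Check: 1 foot = 0.3048 m, so 456.6 foot = 456.6 * 0.3048 = 139.17168 m. 1 microhertz = 1e-06 Hz, so 15.58 microhertz = 15.58 * 1e-06 = 1.558e-05 Hz. Combine: 139.17168 m * 1.558e-05 Hz = 0.0021682948 m/s. 1 kmh = 0.27777778 m/s, so 0.0021682948 m/s = 0.0021682948 / 0.27777778 = 0.0078058612 kmh ≈ 0.007806 kmh (4 s.f.).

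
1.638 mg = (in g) 1 mg = 1e-06 kg, so 1.638 mg = 1.638 * 1e-06 = 1.638e-06 kg. 1 g = 0.001 kg, so 1.638e-06 kg = 1.638e-06 / 0.001 = 0.001638 g. Final answer: 0.001638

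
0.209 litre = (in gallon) 0.05521. Check: 1 litre = 0.001 m^3, so 0.209 litre = 0.209 * 0.001 = 0.000209 m^3. 1 gallon = 0.0037854118 m^3, so 0.000209 m^3 = 0.000209 / 0.0037854118 = 0.055211959 gallon ≈ 0.05521 gallon (4 s.f.).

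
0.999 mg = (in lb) 2.202e-06. Check: 1 mg = 1e-06 kg, so 0.999 mg = 0.999 * 1e-06 = 9.99e-07 kg. 1 lb = 0.45359237 kg, so 9.99e-07 kg = 9.99e-07 / 0.45359237 = 2.202418e-06 lb ≈ 2.202e-06 lb (4 s.f.).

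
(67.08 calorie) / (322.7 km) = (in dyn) 1 calorie = 4.184 J, so 67.08 calorie = 67.08 * 4.184 = 280.66272 J. 1 km = 1000 m, so 322.7 km = 322.7 * 1000 = 322700 m. Combine: 280.66272 J / 322700 m = 0.00086973263 N. 1 dyn = 1e-05 N, so 0.00086973263 N = 0.00086973263 / 1e-05 = 86.973263 dyn ≈ 86.97 dyn (4 s.f.). Final answer: 86.97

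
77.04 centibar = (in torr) 1 centibar = 1000 Pa, so 77.04 centibar = 77.04 * 1000 = 77040 Pa. 1 torr = 133.32237 Pa, so 77040 Pa = 77040 / 133.32237 = 577.84752 torr ≈ 577.8 torr (4 s.f.). Final answer: 577.8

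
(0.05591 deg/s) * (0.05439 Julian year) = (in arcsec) 1 deg/s = 0.017453293 rad/s, so 0.05591 deg/s = 0.05591 * 0.017453293 = 0.00097581358 rad/s. 1 Julian year = 31557600 s, so 0.05439 Julian year = 0.05439 * 31557600 = 1716417.9 s. Combine: 0.00097581358 rad/s * 1716417.9 s = 1674.9039 rad. 1 arcsec = 4.8481368e-06 rad, so 1674.9039 rad = 1674.9039 / 4.8481368e-06 = 3.4547372e+08 arcsec ≈ 3.455e+08 arcsec (4 s.f.). Final answer: 3.455e+08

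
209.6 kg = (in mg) 1 mg = 1e-06 kg, so 209.6 kg = 209.6 / 1e-06 = 2.096e+08 mg. Final answer: 2.096e+08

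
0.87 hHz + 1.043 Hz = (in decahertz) 1 hHz = 100 Hz, so 0.87 hHz = 0.87 * 100 = 87 Hz. 1.043 Hz is already in Hz. Sum: 87 + 1.043 = 88.043 Hz. 1 decahertz = 10 Hz, so 88.043 Hz = 88.043 / 10 = 8.8043 decahertz ≈ 8.804 decahertz (4 s.f.). Final answer: 8.804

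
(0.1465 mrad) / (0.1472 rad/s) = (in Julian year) 1 mrad = 0.001 rad, so 0.1465 mrad = 0.1465 * 0.001 = 0.0001465 rad. 0.1472 rad/s is already in rad/s. Combine: 0.0001465 rad / 0.1472 rad/s = 0.00099524457 s. 1 Julian year = 31557600 s, so 0.00099524457 s = 0.00099524457 / 31557600 = 3.1537397e-11 Julian year ≈ 3.154e-11 Julian year (4 s.f.). Final answer: 3.154e-11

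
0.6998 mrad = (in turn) 0.0001114. Check: 1 mrad = 0.001 rad, so 0.6998 mrad = 0.6998 * 0.001 = 0.0006998 rad. 1 turn = 6.2831853 rad, so 0.0006998 rad = 0.0006998 / 6.2831853 = 0.00011137663 turn ≈ 0.0001114 turn (4 s.f.).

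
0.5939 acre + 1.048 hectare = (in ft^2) 1 acre = 4046.8564 m^2, so 0.5939 acre = 0.5939 * 4046.8564 = 2403.428 m^2. 1 hectare = 10000 m^2, so 1.048 hectare = 1.048 * 10000 = 10480 m^2. Sum: 2403.428 + 10480 = 12883.428 m^2. 1 ft^2 = 0.09290304 m^2, so 12883.428 m^2 = 12883.428 / 0.09290304 = 138676.07 ft^2 ≈ 1.387e+05 ft^2 (4 s.f.). Final answer: 1.387e+05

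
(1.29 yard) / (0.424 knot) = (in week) 1 yard = 0.9144 m, so 1.29 yard = 1.29 * 0.9144 = 1.179576 m. 1 knot = 0.51444444 m/s, so 0.424 knot = 0.424 * 0.51444444 = 0.21812444 m/s. Combine: 1.179576 m / 0.21812444 m/s = 5.4078121 s. 1 week = 604800 s, so 5.4078121 s = 5.4078121 / 604800 = 8.9414882e-06 week ≈ 8.941e-06 week (4 s.f.). Final answer: 8.941e-06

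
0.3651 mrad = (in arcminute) 1.255. Check: 1 mrad = 0.001 rad, so 0.3651 mrad = 0.3651 * 0.001 = 0.0003651 rad. 1 arcminute = 0.00029088821 rad, so 0.0003651 rad = 0.0003651 / 0.00029088821 = 1.2551213 arcminute ≈ 1.255 arcminute (4 s.f.).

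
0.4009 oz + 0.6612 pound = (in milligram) 3.113e+05. Check: 1 oz = 0.028349523 kg, so 0.4009 oz = 0.4009 * 0.028349523 = 0.011365324 kg. 1 pound = 0.45359237 kg, so 0.6612 pound = 0.6612 * 0.45359237 = 0.29991528 kg. Sum: 0.011365324 + 0.29991528 = 0.3112806 kg. 1 milligram = 1e-06 kg, so 0.3112806 kg = 0.3112806 / 1e-06 = 311280.6 milligram ≈ 3.113e+05 milligram (4 s.f.).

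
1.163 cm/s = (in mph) 0.02602. Check: 1 cm/s = 0.01 m/s, so 1.163 cm/s = 1.163 * 0.01 = 0.01163 m/s. 1 mph = 0.44704 m/s, so 0.01163 m/s = 0.01163 / 0.44704 = 0.026015569 mph ≈ 0.02602 mph (4 s.f.).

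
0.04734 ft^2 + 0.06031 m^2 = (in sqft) 0.6965. Check: 1 ft^2 = 0.09290304 m^2, so 0.04734 ft^2 = 0.04734 * 0.09290304 = 0.0043980299 m^2. 0.06031 m^2 is already in m^2. Sum: 0.0043980299 + 0.06031 = 0.06470803 m^2. 1 sqft = 0.09290304 m^2, so 0.06470803 m^2 = 0.06470803 / 0.09290304 = 0.69651144 sqft ≈ 0.6965 sqft (4 s.f.).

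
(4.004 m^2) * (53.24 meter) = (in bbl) 1341. Check: 4.004 m^2 is already in m^2. 53.24 meter = 53.24 m. Combine: 4.004 m^2 * 53.24 m = 213.17296 m^3. 1 bbl = 0.15898729 m^3, so 213.17296 m^3 = 213.17296 / 0.15898729 = 1340.8176 bbl ≈ 1341 bbl (4 s.f.).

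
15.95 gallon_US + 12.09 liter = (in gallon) 1 gallon_US = 0.0037854118 m^3, so 15.95 gallon_US = 15.95 * 0.0037854118 = 0.060377318 m^3. 1 liter = 0.001 m^3, so 12.09 liter = 12.09 * 0.001 = 0.01209 m^3. Sum: 0.060377318 + 0.01209 = 0.072467318 m^3. 1 gallon = 0.0037854118 m^3, so 0.072467318 m^3 = 0.072467318 / 0.0037854118 = 19.14384 gallon ≈ 19.14 gallon (4 s.f.). Final answer: 19.14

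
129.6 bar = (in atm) 127.9. Check: 1 bar = 100000 Pa, so 129.6 bar = 129.6 * 100000 = 12960000 Pa. 1 atm = 101325 Pa, so 12960000 Pa = 12960000 / 101325 = 127.90526 atm ≈ 127.9 atm (4 s.f.).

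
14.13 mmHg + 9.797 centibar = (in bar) 0.1168. Check: 1 mmHg = 133.32237 Pa, so 14.13 mmHg = 14.13 * 133.32237 = 1883.8451 Pa. 1 centibar = 1000 Pa, so 9.797 centibar = 9.797 * 1000 = 9797 Pa. Sum: 1883.8451 + 9797 = 11680.845 Pa. 1 bar = 100000 Pa, so 11680.845 Pa = 11680.845 / 100000 = 0.11680845 bar ≈ 0.1168 bar (4 s.f.).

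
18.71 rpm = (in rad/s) 1.959. Check: 1 rpm = 0.10471976 rad/s, so 18.71 rpm = 18.71 * 0.10471976 = 1.9593066 rad/s. Result: 1.9593066 rad/s ≈ 1.959 rad/s (4 s.f.).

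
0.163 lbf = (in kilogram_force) 0.07394. Check: 1 lbf = 4.4482216 N, so 0.163 lbf = 0.163 * 4.4482216 = 0.72506012 N. 1 kilogram_force = 9.80665 N, so 0.72506012 N = 0.72506012 / 9.80665 = 0.073935556 kilogram_force ≈ 0.07394 kilogram_force (4 s.f.).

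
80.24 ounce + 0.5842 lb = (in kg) 1 ounce = 0.028349523 kg, so 80.24 ounce = 80.24 * 0.028349523 = 2.2747657 kg. 1 lb = 0.45359237 kg, so 0.5842 lb = 0.5842 * 0.45359237 = 0.26498866 kg. Sum: 2.2747657 + 0.26498866 = 2.5397544 kg. Result: 2.5397544 kg ≈ 2.54 kg (4 s.f.). Final answer: 2.54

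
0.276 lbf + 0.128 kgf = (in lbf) 0.5582. Check: 1 lbf = 4.4482216 N, so 0.276 lbf = 0.276 * 4.4482216 = 1.2277092 N. 1 kgf = 9.80665 N, so 0.128 kgf = 0.128 * 9.80665 = 1.2552512 N. Sum: 1.2277092 + 1.2552512 = 2.4829604 N. 1 lbf = 4.4482216 N, so 2.4829604 N = 2.4829604 / 4.4482216 = 0.5581917 lbf ≈ 0.5582 lbf (4 s.f.).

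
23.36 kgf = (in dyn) 2.291e+07. Check: 1 kgf = 9.80665 N, so 23.36 kgf = 23.36 * 9.80665 = 229.08334 N. 1 dyn = 1e-05 N, so 229.08334 N = 229.08334 / 1e-05 = 22908334 dyn ≈ 2.291e+07 dyn (4 s.f.).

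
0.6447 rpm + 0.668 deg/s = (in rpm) 1 rpm = 0.10471976 rad/s, so 0.6447 rpm = 0.6447 * 0.10471976 = 0.067512826 rad/s. 1 deg/s = 0.017453293 rad/s, so 0.668 deg/s = 0.668 * 0.017453293 = 0.011658799 rad/s. Sum: 0.067512826 + 0.011658799 = 0.079171626 rad/s. 1 rpm = 0.10471976 rad/s, so 0.079171626 rad/s = 0.079171626 / 0.10471976 = 0.75603333 rpm ≈ 0.756 rpm (4 s.f.). Final answer: 0.756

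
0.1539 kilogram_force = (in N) 1.509. Check: 1 kilogram_force = 9.80665 N, so 0.1539 kilogram_force = 0.1539 * 9.80665 = 1.5092434 N. Result: 1.5092434 N ≈ 1.509 N (4 s.f.).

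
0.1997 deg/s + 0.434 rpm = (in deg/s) 2.804. Check: 1 deg/s = 0.017453293 rad/s, so 0.1997 deg/s = 0.1997 * 0.017453293 = 0.0034854225 rad/s. 1 rpm = 0.10471976 rad/s, so 0.434 rpm = 0.434 * 0.10471976 = 0.045448374 rad/s. Sum: 0.0034854225 + 0.045448374 = 0.048933796 rad/s. 1 deg/s = 0.017453293 rad/s, so 0.048933796 rad/s = 0.048933796 / 0.017453293 = 2.8037 deg/s ≈ 2.804 deg/s (4 s.f.).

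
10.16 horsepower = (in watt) 1 horsepower = 745.69987 W, so 10.16 horsepower = 10.16 * 745.69987 = 7576.3107 W. 7576.3107 W = 7576.3107 watt ≈ 7576 watt (4 s.f.). Final answer: 7576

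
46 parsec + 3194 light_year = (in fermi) 1 parsec = 3.0856776e+16 m, so 46 parsec = 46 * 3.0856776e+16 = 1.4194117e+18 m. 1 light_year = 9.4607305e+15 m, so 3194 light_year = 3194 * 9.4607305e+15 = 3.0217573e+19 m. Sum: 1.4194117e+18 + 3.0217573e+19 = 3.1636985e+19 m. 1 fermi = 1e-15 m, so 3.1636985e+19 m = 3.1636985e+19 / 1e-15 = 3.1636985e+34 fermi ≈ 3.164e+34 fermi (4 s.f.). Final answer: 3.164e+34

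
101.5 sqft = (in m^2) 1 sqft = 0.09290304 m^2, so 101.5 sqft = 101.5 * 0.09290304 = 9.4296586 m^2. Result: 9.4296586 m^2 ≈ 9.43 m^2 (4 s.f.). Final answer: 9.43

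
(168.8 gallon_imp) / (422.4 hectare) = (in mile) 1.129e-10. Check: 1 gallon_imp = 0.00454609 m^3, so 168.8 gallon_imp = 168.8 * 0.00454609 = 0.76737999 m^3. 1 hectare = 10000 m^2, so 422.4 hectare = 422.4 * 10000 = 4224000 m^2. Combine: 0.76737999 m^3 / 4224000 m^2 = 1.816714e-07 m. 1 mile = 1609.344 m, so 1.816714e-07 m = 1.816714e-07 / 1609.344 = 1.1288537e-10 mile ≈ 1.129e-10 mile (4 s.f.).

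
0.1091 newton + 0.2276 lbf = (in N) 1.122. Check: 0.1091 newton = 0.1091 N. 1 lbf = 4.4482216 N, so 0.2276 lbf = 0.2276 * 4.4482216 = 1.0124152 N. Sum: 0.1091 + 1.0124152 = 1.1215152 N. Result: 1.1215152 N ≈ 1.122 N (4 s.f.).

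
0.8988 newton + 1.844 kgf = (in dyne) 0.8988 newton = 0.8988 N. 1 kgf = 9.80665 N, so 1.844 kgf = 1.844 * 9.80665 = 18.083463 N. Sum: 0.8988 + 18.083463 = 18.982263 N. 1 dyne = 1e-05 N, so 18.982263 N = 18.982263 / 1e-05 = 1898226.3 dyne ≈ 1.898e+06 dyne (4 s.f.). Final answer: 1.898e+06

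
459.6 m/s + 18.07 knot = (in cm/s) 4.689e+04. Check: 459.6 m/s is already in m/s. 1 knot = 0.51444444 m/s, so 18.07 knot = 18.07 * 0.51444444 = 9.2960111 m/s. Sum: 459.6 + 9.2960111 = 468.89601 m/s. 1 cm/s = 0.01 m/s, so 468.89601 m/s = 468.89601 / 0.01 = 46889.601 cm/s ≈ 4.689e+04 cm/s (4 s.f.).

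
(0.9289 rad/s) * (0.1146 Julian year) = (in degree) 0.9289 rad/s is already in rad/s. 1 Julian year = 31557600 s, so 0.1146 Julian year = 0.1146 * 31557600 = 3616501 s. Combine: 0.9289 rad/s * 3616501 s = 3359367.7 rad. 1 degree = 0.017453293 rad, so 3359367.7 rad = 3359367.7 / 0.017453293 = 1.9247759e+08 degree ≈ 1.925e+08 degree (4 s.f.). Final answer: 1.925e+08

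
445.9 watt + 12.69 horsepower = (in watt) 445.9 watt = 445.9 W. 1 horsepower = 745.69987 W, so 12.69 horsepower = 12.69 * 745.69987 = 9462.9314 W. Sum: 445.9 + 9462.9314 = 9908.8314 W. 9908.8314 W = 9908.8314 watt ≈ 9909 watt (4 s.f.). Final answer: 9909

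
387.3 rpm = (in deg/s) 1 rpm = 0.10471976 rad/s, so 387.3 rpm = 387.3 * 0.10471976 = 40.557961 rad/s. 1 deg/s = 0.017453293 rad/s, so 40.557961 rad/s = 40.557961 / 0.017453293 = 2323.8 deg/s ≈ 2324 deg/s (4 s.f.). Final answer: 2324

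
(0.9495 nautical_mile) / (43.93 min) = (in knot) 1.297. Check: 1 nautical_mile = 1852 m, so 0.9495 nautical_mile = 0.9495 * 1852 = 1758.474 m. 1 min = 60 s, so 43.93 min = 43.93 * 60 = 2635.8 s. Combine: 1758.474 m / 2635.8 s = 0.66715001 m/s. 1 knot = 0.51444444 m/s, so 0.66715001 m/s = 0.66715001 / 0.51444444 = 1.2968359 knot ≈ 1.297 knot (4 s.f.).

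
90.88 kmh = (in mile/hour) 56.47. Check: 1 kmh = 0.27777778 m/s, so 90.88 kmh = 90.88 * 0.27777778 = 25.244444 m/s. 1 mile/hour = 0.44704 m/s, so 25.244444 m/s = 25.244444 / 0.44704 = 56.470214 mile/hour ≈ 56.47 mile/hour (4 s.f.).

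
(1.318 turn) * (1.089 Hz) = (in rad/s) 9.018. Check: 1 turn = 6.2831853 rad, so 1.318 turn = 1.318 * 6.2831853 = 8.2812382 rad. 1.089 Hz is already in Hz. Combine: 8.2812382 rad * 1.089 Hz = 9.0182684 rad/s. Result: 9.0182684 rad/s ≈ 9.018 rad/s (4 s.f.).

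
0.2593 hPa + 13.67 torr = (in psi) 1 hPa = 100 Pa, so 0.2593 hPa = 0.2593 * 100 = 25.93 Pa. 1 torr = 133.32237 Pa, so 13.67 torr = 13.67 * 133.32237 = 1822.5168 Pa. Sum: 25.93 + 1822.5168 = 1848.4468 Pa. 1 psi = 6894.7573 Pa, so 1848.4468 Pa = 1848.4468 / 6894.7573 = 0.26809454 psi ≈ 0.2681 psi (4 s.f.). Final answer: 0.2681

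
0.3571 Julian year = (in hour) 3130. Check: 1 Julian year = 31557600 s, so 0.3571 Julian year = 0.3571 * 31557600 = 11269219 s. 1 hour = 3600 s, so 11269219 s = 11269219 / 3600 = 3130.3386 hour ≈ 3130 hour (4 s.f.).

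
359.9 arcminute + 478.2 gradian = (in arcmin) 1 arcminute = 0.00029088821 rad, so 359.9 arcminute = 359.9 * 0.00029088821 = 0.10469067 rad. 1 gradian = 0.015707963 rad, so 478.2 gradian = 478.2 * 0.015707963 = 7.511548 rad. Sum: 0.10469067 + 7.511548 = 7.6162387 rad. 1 arcmin = 0.00029088821 rad, so 7.6162387 rad = 7.6162387 / 0.00029088821 = 26182.7 arcmin ≈ 2.618e+04 arcmin (4 s.f.). Final answer: 2.618e+04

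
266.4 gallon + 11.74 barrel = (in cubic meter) 2.875. Check: 1 gallon = 0.0037854118 m^3, so 266.4 gallon = 266.4 * 0.0037854118 = 1.0084337 m^3. 1 barrel = 0.15898729 m^3, so 11.74 barrel = 11.74 * 0.15898729 = 1.8665108 m^3. Sum: 1.0084337 + 1.8665108 = 2.8749445 m^3. 2.8749445 m^3 = 2.8749445 cubic meter ≈ 2.875 cubic meter (4 s.f.).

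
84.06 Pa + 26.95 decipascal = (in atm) 0.0008562. Check: 84.06 Pa is already in Pa. 1 decipascal = 0.1 Pa, so 26.95 decipascal = 26.95 * 0.1 = 2.695 Pa. Sum: 84.06 + 2.695 = 86.755 Pa. 1 atm = 101325 Pa, so 86.755 Pa = 86.755 / 101325 = 0.00085620528 atm ≈ 0.0008562 atm (4 s.f.).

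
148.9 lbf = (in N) 1 lbf = 4.4482216 N, so 148.9 lbf = 148.9 * 4.4482216 = 662.3402 N. Result: 662.3402 N ≈ 662.3 N (4 s.f.). Final answer: 662.3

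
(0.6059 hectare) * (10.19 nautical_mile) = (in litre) 1 hectare = 10000 m^2, so 0.6059 hectare = 0.6059 * 10000 = 6059 m^2. 1 nautical_mile = 1852 m, so 10.19 nautical_mile = 10.19 * 1852 = 18871.88 m. Combine: 6059 m^2 * 18871.88 m = 1.1434472e+08 m^3. 1 litre = 0.001 m^3, so 1.1434472e+08 m^3 = 1.1434472e+08 / 0.001 = 1.1434472e+11 litre ≈ 1.143e+11 litre (4 s.f.). Final answer: 1.143e+11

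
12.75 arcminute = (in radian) 0.003709. Check: 1 arcminute = 0.00029088821 rad, so 12.75 arcminute = 12.75 * 0.00029088821 = 0.0037088247 rad. 0.0037088247 rad = 0.0037088247 radian ≈ 0.003709 radian (4 s.f.).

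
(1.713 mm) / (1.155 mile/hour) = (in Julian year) 1 mm = 0.001 m, so 1.713 mm = 1.713 * 0.001 = 0.001713 m. 1 mile/hour = 0.44704 m/s, so 1.155 mile/hour = 1.155 * 0.44704 = 0.5163312 m/s. Combine: 0.001713 m / 0.5163312 m/s = 0.003317638 s. 1 Julian year = 31557600 s, so 0.003317638 s = 0.003317638 / 31557600 = 1.051296e-10 Julian year ≈ 1.051e-10 Julian year (4 s.f.). Final answer: 1.051e-10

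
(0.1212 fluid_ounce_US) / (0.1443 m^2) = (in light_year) 1 fluid_ounce_US = 2.957353e-05 m^3, so 0.1212 fluid_ounce_US = 0.1212 * 2.957353e-05 = 3.5843118e-06 m^3. 0.1443 m^2 is already in m^2. Combine: 3.5843118e-06 m^3 / 0.1443 m^2 = 2.4839305e-05 m. 1 light_year = 9.4607305e+15 m, so 2.4839305e-05 m = 2.4839305e-05 / 9.4607305e+15 = 2.6255167e-21 light_year ≈ 2.626e-21 light_year (4 s.f.). Final answer: 2.626e-21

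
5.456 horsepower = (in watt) 1 horsepower = 745.69987 W, so 5.456 horsepower = 5.456 * 745.69987 = 4068.5385 W. 4068.5385 W = 4068.5385 watt ≈ 4069 watt (4 s.f.). Final answer: 4069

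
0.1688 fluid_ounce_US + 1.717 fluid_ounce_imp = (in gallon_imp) 0.01183. Check: 1 fluid_ounce_US = 2.957353e-05 m^3, so 0.1688 fluid_ounce_US = 0.1688 * 2.957353e-05 = 4.9920118e-06 m^3. 1 fluid_ounce_imp = 2.8413063e-05 m^3, so 1.717 fluid_ounce_imp = 1.717 * 2.8413063e-05 = 4.8785228e-05 m^3. Sum: 4.9920118e-06 + 4.8785228e-05 = 5.377724e-05 m^3. 1 gallon_imp = 0.00454609 m^3, so 5.377724e-05 m^3 = 5.377724e-05 / 0.00454609 = 0.011829339 gallon_imp ≈ 0.01183 gallon_imp (4 s.f.).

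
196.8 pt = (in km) 6.943e-05. Check: 1 pt = 0.00035277778 m, so 196.8 pt = 196.8 * 0.00035277778 = 0.069426667 m. 1 km = 1000 m, so 0.069426667 m = 0.069426667 / 1000 = 6.9426667e-05 km ≈ 6.943e-05 km (4 s.f.).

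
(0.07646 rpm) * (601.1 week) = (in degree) 1 rpm = 0.10471976 rad/s, so 0.07646 rpm = 0.07646 * 0.10471976 = 0.0080068725 rad/s. 1 week = 604800 s, so 601.1 week = 601.1 * 604800 = 3.6354528e+08 s. Combine: 0.0080068725 rad/s * 3.6354528e+08 s = 2910860.7 rad. 1 degree = 0.017453293 rad, so 2910860.7 rad = 2910860.7 / 0.017453293 = 1.6678003e+08 degree ≈ 1.668e+08 degree (4 s.f.). Final answer: 1.668e+08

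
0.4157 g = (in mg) 415.7. Check: 1 g = 0.001 kg, so 0.4157 g = 0.4157 * 0.001 = 0.0004157 kg. 1 mg = 1e-06 kg, so 0.0004157 kg = 0.0004157 / 1e-06 = 415.7 mg.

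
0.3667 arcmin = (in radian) 0.0001067. Check: 1 arcmin = 0.00029088821 rad, so 0.3667 arcmin = 0.3667 * 0.00029088821 = 0.00010666871 rad. 0.00010666871 rad = 0.00010666871 radian ≈ 0.0001067 radian (4 s.f.).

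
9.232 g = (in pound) 1 g = 0.001 kg, so 9.232 g = 9.232 * 0.001 = 0.009232 kg. 1 pound = 0.45359237 kg, so 0.009232 kg = 0.009232 / 0.45359237 = 0.020353076 pound ≈ 0.02035 pound (4 s.f.). Final answer: 0.02035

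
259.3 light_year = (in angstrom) 1 light_year = 9.4607305e+15 m, so 259.3 light_year = 259.3 * 9.4607305e+15 = 2.4531674e+18 m. 1 angstrom = 1e-10 m, so 2.4531674e+18 m = 2.4531674e+18 / 1e-10 = 2.4531674e+28 angstrom ≈ 2.453e+28 angstrom (4 s.f.). Final answer: 2.453e+28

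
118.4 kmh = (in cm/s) 1 kmh = 0.27777778 m/s, so 118.4 kmh = 118.4 * 0.27777778 = 32.888889 m/s. 1 cm/s = 0.01 m/s, so 32.888889 m/s = 32.888889 / 0.01 = 3288.8889 cm/s ≈ 3289 cm/s (4 s.f.). Final answer: 3289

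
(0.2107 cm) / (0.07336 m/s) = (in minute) 1 cm = 0.01 m, so 0.2107 cm = 0.2107 * 0.01 = 0.002107 m. 0.07336 m/s is already in m/s. Combine: 0.002107 m / 0.07336 m/s = 0.028721374 s. 1 minute = 60 s, so 0.028721374 s = 0.028721374 / 60 = 0.00047868957 minute ≈ 0.0004787 minute (4 s.f.). Final answer: 0.0004787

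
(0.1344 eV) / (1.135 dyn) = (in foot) 1 eV = 1.6021766e-19 J, so 0.1344 eV = 0.1344 * 1.6021766e-19 = 2.1533254e-20 J. 1 dyn = 1e-05 N, so 1.135 dyn = 1.135 * 1e-05 = 1.135e-05 N. Combine: 2.1533254e-20 J / 1.135e-05 N = 1.897203e-15 m. 1 foot = 0.3048 m, so 1.897203e-15 m = 1.897203e-15 / 0.3048 = 6.2244193e-15 foot ≈ 6.224e-15 foot (4 s.f.). Final answer: 6.224e-15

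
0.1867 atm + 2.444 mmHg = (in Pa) 1 atm = 101325 Pa, so 0.1867 atm = 0.1867 * 101325 = 18917.377 Pa. 1 mmHg = 133.32237 Pa, so 2.444 mmHg = 2.444 * 133.32237 = 325.83987 Pa. Sum: 18917.377 + 325.83987 = 19243.217 Pa. Result: 19243.217 Pa ≈ 1.924e+04 Pa (4 s.f.). Final answer: 1.924e+04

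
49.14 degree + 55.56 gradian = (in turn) 1 degree = 0.017453293 rad, so 49.14 degree = 49.14 * 0.017453293 = 0.85765479 rad. 1 gradian = 0.015707963 rad, so 55.56 gradian = 55.56 * 0.015707963 = 0.87273444 rad. Sum: 0.85765479 + 0.87273444 = 1.7303892 rad. 1 turn = 6.2831853 rad, so 1.7303892 rad = 1.7303892 / 6.2831853 = 0.2754 turn. Final answer: 0.2754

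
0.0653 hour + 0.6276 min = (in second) 272.7. Check: 1 hour = 3600 s, so 0.0653 hour = 0.0653 * 3600 = 235.08 s. 1 min = 60 s, so 0.6276 min = 0.6276 * 60 = 37.656 s. Sum: 235.08 + 37.656 = 272.736 s. 272.736 s = 272.736 second ≈ 272.7 second (4 s.f.).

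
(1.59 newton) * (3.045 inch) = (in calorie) 0.02939. Check: 1.59 newton = 1.59 N. 1 inch = 0.0254 m, so 3.045 inch = 3.045 * 0.0254 = 0.077343 m. Combine: 1.59 N * 0.077343 m = 0.12297537 J. 1 calorie = 4.184 J, so 0.12297537 J = 0.12297537 / 4.184 = 0.029391819 calorie ≈ 0.02939 calorie (4 s.f.).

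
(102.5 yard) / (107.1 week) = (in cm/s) 0.0001447. Check: 1 yard = 0.9144 m, so 102.5 yard = 102.5 * 0.9144 = 93.726 m. 1 week = 604800 s, so 107.1 week = 107.1 * 604800 = 64774080 s. Combine: 93.726 m / 64774080 s = 1.4469677e-06 m/s. 1 cm/s = 0.01 m/s, so 1.4469677e-06 m/s = 1.4469677e-06 / 0.01 = 0.00014469677 cm/s ≈ 0.0001447 cm/s (4 s.f.).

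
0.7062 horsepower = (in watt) 1 horsepower = 745.69987 W, so 0.7062 horsepower = 0.7062 * 745.69987 = 526.61325 W. 526.61325 W = 526.61325 watt ≈ 526.6 watt (4 s.f.). Final answer: 526.6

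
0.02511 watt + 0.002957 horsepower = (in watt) 2.23. Check: 0.02511 watt = 0.02511 W. 1 horsepower = 745.69987 W, so 0.002957 horsepower = 0.002957 * 745.69987 = 2.2050345 W. Sum: 0.02511 + 2.2050345 = 2.2301445 W. 2.2301445 W = 2.2301445 watt ≈ 2.23 watt (4 s.f.).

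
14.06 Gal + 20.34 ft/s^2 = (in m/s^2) 6.34. Check: 1 Gal = 0.01 m/s^2, so 14.06 Gal = 14.06 * 0.01 = 0.1406 m/s^2. 1 ft/s^2 = 0.3048 m/s^2, so 20.34 ft/s^2 = 20.34 * 0.3048 = 6.199632 m/s^2. Sum: 0.1406 + 6.199632 = 6.340232 m/s^2. Result: 6.340232 m/s^2 ≈ 6.34 m/s^2 (4 s.f.).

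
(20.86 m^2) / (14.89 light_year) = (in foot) 4.858e-16. Check: 20.86 m^2 is already in m^2. 1 light_year = 9.4607305e+15 m, so 14.89 light_year = 14.89 * 9.4607305e+15 = 1.4087028e+17 m. Combine: 20.86 m^2 / 1.4087028e+17 m = 1.480795e-16 m. 1 foot = 0.3048 m, so 1.480795e-16 m = 1.480795e-16 / 0.3048 = 4.8582513e-16 foot ≈ 4.858e-16 foot (4 s.f.).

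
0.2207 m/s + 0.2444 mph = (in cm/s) 33. Check: 0.2207 m/s is already in m/s. 1 mph = 0.44704 m/s, so 0.2444 mph = 0.2444 * 0.44704 = 0.10925658 m/s. Sum: 0.2207 + 0.10925658 = 0.32995658 m/s. 1 cm/s = 0.01 m/s, so 0.32995658 m/s = 0.32995658 / 0.01 = 32.995658 cm/s ≈ 33 cm/s (4 s.f.).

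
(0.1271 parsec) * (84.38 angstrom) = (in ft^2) 1 parsec = 3.0856776e+16 m, so 0.1271 parsec = 0.1271 * 3.0856776e+16 = 3.9218962e+15 m. 1 angstrom = 1e-10 m, so 84.38 angstrom = 84.38 * 1e-10 = 8.438e-09 m. Combine: 3.9218962e+15 m * 8.438e-09 m = 33092960 m^2. 1 ft^2 = 0.09290304 m^2, so 33092960 m^2 = 33092960 / 0.09290304 = 3.5620966e+08 ft^2 ≈ 3.562e+08 ft^2 (4 s.f.). Final answer: 3.562e+08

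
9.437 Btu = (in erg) 9.957e+10. Check: 1 Btu = 1055.0559 J, so 9.437 Btu = 9.437 * 1055.0559 = 9956.5621 J. 1 erg = 1e-07 J, so 9956.5621 J = 9956.5621 / 1e-07 = 9.9565621e+10 erg ≈ 9.957e+10 erg (4 s.f.).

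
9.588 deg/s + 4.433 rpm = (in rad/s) 0.6316. Check: 1 deg/s = 0.017453293 rad/s, so 9.588 deg/s = 9.588 * 0.017453293 = 0.16734217 rad/s. 1 rpm = 0.10471976 rad/s, so 4.433 rpm = 4.433 * 0.10471976 = 0.46422267 rad/s. Sum: 0.16734217 + 0.46422267 = 0.63156484 rad/s. Result: 0.63156484 rad/s ≈ 0.6316 rad/s (4 s.f.).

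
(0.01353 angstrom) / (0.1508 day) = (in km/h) 1 angstrom = 1e-10 m, so 0.01353 angstrom = 0.01353 * 1e-10 = 1.353e-12 m. 1 day = 86400 s, so 0.1508 day = 0.1508 * 86400 = 13029.12 s. Combine: 1.353e-12 m / 13029.12 s = 1.0384431e-16 m/s. 1 km/h = 0.27777778 m/s, so 1.0384431e-16 m/s = 1.0384431e-16 / 0.27777778 = 3.7383952e-16 km/h ≈ 3.738e-16 km/h (4 s.f.). Final answer: 3.738e-16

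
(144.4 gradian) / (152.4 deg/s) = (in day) 9.87e-06. Check: 1 gradian = 0.015707963 rad, so 144.4 gradian = 144.4 * 0.015707963 = 2.2682299 rad. 1 deg/s = 0.017453293 rad/s, so 152.4 deg/s = 152.4 * 0.017453293 = 2.6598818 rad/s. Combine: 2.2682299 rad / 2.6598818 rad/s = 0.85275591 s. 1 day = 86400 s, so 0.85275591 s = 0.85275591 / 86400 = 9.86986e-06 day ≈ 9.87e-06 day (4 s.f.).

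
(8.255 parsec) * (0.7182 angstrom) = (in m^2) 1.829e+07. Check: 1 parsec = 3.0856776e+16 m, so 8.255 parsec = 8.255 * 3.0856776e+16 = 2.5472268e+17 m. 1 angstrom = 1e-10 m, so 0.7182 angstrom = 0.7182 * 1e-10 = 7.182e-11 m. Combine: 2.5472268e+17 m * 7.182e-11 m = 18294183 m^2. Result: 18294183 m^2 ≈ 1.829e+07 m^2 (4 s.f.).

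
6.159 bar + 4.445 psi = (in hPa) 1 bar = 100000 Pa, so 6.159 bar = 6.159 * 100000 = 615900 Pa. 1 psi = 6894.7573 Pa, so 4.445 psi = 4.445 * 6894.7573 = 30647.196 Pa. Sum: 615900 + 30647.196 = 646547.2 Pa. 1 hPa = 100 Pa, so 646547.2 Pa = 646547.2 / 100 = 6465.472 hPa ≈ 6465 hPa (4 s.f.). Final answer: 6465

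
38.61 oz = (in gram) 1095. Check: 1 oz = 0.028349523 kg, so 38.61 oz = 38.61 * 0.028349523 = 1.0945751 kg. 1 gram = 0.001 kg, so 1.0945751 kg = 1.0945751 / 0.001 = 1094.5751 gram ≈ 1095 gram (4 s.f.).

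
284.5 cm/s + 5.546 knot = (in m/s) 1 cm/s = 0.01 m/s, so 284.5 cm/s = 284.5 * 0.01 = 2.845 m/s. 1 knot = 0.51444444 m/s, so 5.546 knot = 5.546 * 0.51444444 = 2.8531089 m/s. Sum: 2.845 + 2.8531089 = 5.6981089 m/s. Result: 5.6981089 m/s ≈ 5.698 m/s (4 s.f.). Final answer: 5.698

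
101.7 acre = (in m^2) 4.116e+05. Check: 1 acre = 4046.8564 m^2, so 101.7 acre = 101.7 * 4046.8564 = 411565.3 m^2. Result: 411565.3 m^2 ≈ 4.116e+05 m^2 (4 s.f.).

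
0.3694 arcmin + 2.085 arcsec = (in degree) 1 arcmin = 0.00029088821 rad, so 0.3694 arcmin = 0.3694 * 0.00029088821 = 0.0001074541 rad. 1 arcsec = 4.8481368e-06 rad, so 2.085 arcsec = 2.085 * 4.8481368e-06 = 1.0108365e-05 rad. Sum: 0.0001074541 + 1.0108365e-05 = 0.00011756247 rad. 1 degree = 0.017453293 rad, so 0.00011756247 rad = 0.00011756247 / 0.017453293 = 0.0067358333 degree ≈ 0.006736 degree (4 s.f.). Final answer: 0.006736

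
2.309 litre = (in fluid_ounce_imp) 1 litre = 0.001 m^3, so 2.309 litre = 2.309 * 0.001 = 0.002309 m^3. 1 fluid_ounce_imp = 2.8413063e-05 m^3, so 0.002309 m^3 = 0.002309 / 2.8413063e-05 = 81.265439 fluid_ounce_imp ≈ 81.27 fluid_ounce_imp (4 s.f.). Final answer: 81.27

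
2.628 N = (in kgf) 0.268. Check: 1 kgf = 9.80665 N, so 2.628 N = 2.628 / 9.80665 = 0.26798142 kgf ≈ 0.268 kgf (4 s.f.).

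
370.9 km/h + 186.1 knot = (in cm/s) 1.988e+04. Check: 1 km/h = 0.27777778 m/s, so 370.9 km/h = 370.9 * 0.27777778 = 103.02778 m/s. 1 knot = 0.51444444 m/s, so 186.1 knot = 186.1 * 0.51444444 = 95.738111 m/s. Sum: 103.02778 + 95.738111 = 198.76589 m/s. 1 cm/s = 0.01 m/s, so 198.76589 m/s = 198.76589 / 0.01 = 19876.589 cm/s ≈ 1.988e+04 cm/s (4 s.f.).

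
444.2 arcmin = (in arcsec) 2.665e+04. Check: 1 arcmin = 0.00029088821 rad, so 444.2 arcmin = 444.2 * 0.00029088821 = 0.12921254 rad. 1 arcsec = 4.8481368e-06 rad, so 0.12921254 rad = 0.12921254 / 4.8481368e-06 = 26652 arcsec ≈ 2.665e+04 arcsec (4 s.f.).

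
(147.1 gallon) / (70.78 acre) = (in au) 1.299e-17. Check: 1 gallon = 0.0037854118 m^3, so 147.1 gallon = 147.1 * 0.0037854118 = 0.55683407 m^3. 1 acre = 4046.8564 m^2, so 70.78 acre = 70.78 * 4046.8564 = 286436.5 m^2. Combine: 0.55683407 m^3 / 286436.5 m^2 = 1.9440053e-06 m. 1 au = 1.4959787e+11 m, so 1.9440053e-06 m = 1.9440053e-06 / 1.4959787e+11 = 1.2994873e-17 au ≈ 1.299e-17 au (4 s.f.).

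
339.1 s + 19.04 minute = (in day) 339.1 s is already in s. 1 minute = 60 s, so 19.04 minute = 19.04 * 60 = 1142.4 s. Sum: 339.1 + 1142.4 = 1481.5 s. 1 day = 86400 s, so 1481.5 s = 1481.5 / 86400 = 0.017146991 day ≈ 0.01715 day (4 s.f.). Final answer: 0.01715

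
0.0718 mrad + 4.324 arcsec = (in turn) 1.476e-05. Check: 1 mrad = 0.001 rad, so 0.0718 mrad = 0.0718 * 0.001 = 7.18e-05 rad. 1 arcsec = 4.8481368e-06 rad, so 4.324 arcsec = 4.324 * 4.8481368e-06 = 2.0963344e-05 rad. Sum: 7.18e-05 + 2.0963344e-05 = 9.2763344e-05 rad. 1 turn = 6.2831853 rad, so 9.2763344e-05 rad = 9.2763344e-05 / 6.2831853 = 1.4763745e-05 turn ≈ 1.476e-05 turn (4 s.f.).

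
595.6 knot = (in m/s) 1 knot = 0.51444444 m/s, so 595.6 knot = 595.6 * 0.51444444 = 306.40311 m/s. Result: 306.40311 m/s ≈ 306.4 m/s (4 s.f.). Final answer: 306.4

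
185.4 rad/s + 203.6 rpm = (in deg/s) 185.4 rad/s is already in rad/s. 1 rpm = 0.10471976 rad/s, so 203.6 rpm = 203.6 * 0.10471976 = 21.320942 rad/s. Sum: 185.4 + 21.320942 = 206.72094 rad/s. 1 deg/s = 0.017453293 rad/s, so 206.72094 rad/s = 206.72094 / 0.017453293 = 11844.238 deg/s ≈ 1.184e+04 deg/s (4 s.f.). Final answer: 1.184e+04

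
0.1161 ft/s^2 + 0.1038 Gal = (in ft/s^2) 0.1195. Check: 1 ft/s^2 = 0.3048 m/s^2, so 0.1161 ft/s^2 = 0.1161 * 0.3048 = 0.03538728 m/s^2. 1 Gal = 0.01 m/s^2, so 0.1038 Gal = 0.1038 * 0.01 = 0.001038 m/s^2. Sum: 0.03538728 + 0.001038 = 0.03642528 m/s^2. 1 ft/s^2 = 0.3048 m/s^2, so 0.03642528 m/s^2 = 0.03642528 / 0.3048 = 0.11950551 ft/s^2 ≈ 0.1195 ft/s^2 (4 s.f.).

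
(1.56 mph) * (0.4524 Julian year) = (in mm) 9.956e+09. Check: 1 mph = 0.44704 m/s, so 1.56 mph = 1.56 * 0.44704 = 0.6973824 m/s. 1 Julian year = 31557600 s, so 0.4524 Julian year = 0.4524 * 31557600 = 14276658 s. Combine: 0.6973824 m/s * 14276658 s = 9956290.2 m. 1 mm = 0.001 m, so 9956290.2 m = 9956290.2 / 0.001 = 9.9562902e+09 mm ≈ 9.956e+09 mm (4 s.f.).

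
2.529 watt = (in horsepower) 0.003391. Check: 2.529 watt = 2.529 W. 1 horsepower = 745.69987 W, so 2.529 W = 2.529 / 745.69987 = 0.0033914449 horsepower ≈ 0.003391 horsepower (4 s.f.).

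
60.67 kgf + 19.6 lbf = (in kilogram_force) 69.56. Check: 1 kgf = 9.80665 N, so 60.67 kgf = 60.67 * 9.80665 = 594.96946 N. 1 lbf = 4.4482216 N, so 19.6 lbf = 19.6 * 4.4482216 = 87.185144 N. Sum: 594.96946 + 87.185144 = 682.1546 N. 1 kilogram_force = 9.80665 N, so 682.1546 N = 682.1546 / 9.80665 = 69.56041 kilogram_force ≈ 69.56 kilogram_force (4 s.f.).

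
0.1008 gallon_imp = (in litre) 0.4582. Check: 1 gallon_imp = 0.00454609 m^3, so 0.1008 gallon_imp = 0.1008 * 0.00454609 = 0.00045824587 m^3. 1 litre = 0.001 m^3, so 0.00045824587 m^3 = 0.00045824587 / 0.001 = 0.45824587 litre ≈ 0.4582 litre (4 s.f.).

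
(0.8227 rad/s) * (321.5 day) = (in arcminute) 0.8227 rad/s is already in rad/s. 1 day = 86400 s, so 321.5 day = 321.5 * 86400 = 27777600 s. Combine: 0.8227 rad/s * 27777600 s = 22852632 rad. 1 arcminute = 0.00029088821 rad, so 22852632 rad = 22852632 / 0.00029088821 = 7.856156e+10 arcminute ≈ 7.856e+10 arcminute (4 s.f.). Final answer: 7.856e+10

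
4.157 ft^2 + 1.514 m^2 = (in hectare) 1 ft^2 = 0.09290304 m^2, so 4.157 ft^2 = 4.157 * 0.09290304 = 0.38619794 m^2. 1.514 m^2 is already in m^2. Sum: 0.38619794 + 1.514 = 1.9001979 m^2. 1 hectare = 10000 m^2, so 1.9001979 m^2 = 1.9001979 / 10000 = 0.00019001979 hectare ≈ 0.00019 hectare (4 s.f.). Final answer: 0.00019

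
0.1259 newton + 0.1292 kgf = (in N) 1.393. Check: 0.1259 newton = 0.1259 N. 1 kgf = 9.80665 N, so 0.1292 kgf = 0.1292 * 9.80665 = 1.2670192 N. Sum: 0.1259 + 1.2670192 = 1.3929192 N. Result: 1.3929192 N ≈ 1.393 N (4 s.f.).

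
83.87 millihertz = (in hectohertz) 1 millihertz = 0.001 Hz, so 83.87 millihertz = 83.87 * 0.001 = 0.08387 Hz. 1 hectohertz = 100 Hz, so 0.08387 Hz = 0.08387 / 100 = 0.0008387 hectohertz. Final answer: 0.0008387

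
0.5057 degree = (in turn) 1 degree = 0.017453293 rad, so 0.5057 degree = 0.5057 * 0.017453293 = 0.00882613 rad. 1 turn = 6.2831853 rad, so 0.00882613 rad = 0.00882613 / 6.2831853 = 0.0014047222 turn ≈ 0.001405 turn (4 s.f.). Final answer: 0.001405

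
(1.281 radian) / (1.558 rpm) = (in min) 0.1309. Check: 1.281 radian = 1.281 rad. 1 rpm = 0.10471976 rad/s, so 1.558 rpm = 1.558 * 0.10471976 = 0.16315338 rad/s. Combine: 1.281 rad / 0.16315338 rad/s = 7.8515077 s. 1 min = 60 s, so 7.8515077 s = 7.8515077 / 60 = 0.13085846 min ≈ 0.1309 min (4 s.f.).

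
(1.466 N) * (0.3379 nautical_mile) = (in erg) 1.466 N is already in N. 1 nautical_mile = 1852 m, so 0.3379 nautical_mile = 0.3379 * 1852 = 625.7908 m. Combine: 1.466 N * 625.7908 m = 917.40931 J. 1 erg = 1e-07 J, so 917.40931 J = 917.40931 / 1e-07 = 9.1740931e+09 erg ≈ 9.174e+09 erg (4 s.f.). Final answer: 9.174e+09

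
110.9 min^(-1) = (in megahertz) 1.848e-06. Check: 1 min^(-1) = 0.016666667 Hz, so 110.9 min^(-1) = 110.9 * 0.016666667 = 1.8483333 Hz. 1 megahertz = 1000000 Hz, so 1.8483333 Hz = 1.8483333 / 1000000 = 1.8483333e-06 megahertz ≈ 1.848e-06 megahertz (4 s.f.).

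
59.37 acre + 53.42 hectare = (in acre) 1 acre = 4046.8564 m^2, so 59.37 acre = 59.37 * 4046.8564 = 240261.87 m^2. 1 hectare = 10000 m^2, so 53.42 hectare = 53.42 * 10000 = 534200 m^2. Sum: 240261.87 + 534200 = 774461.87 m^2. 1 acre = 4046.8564 m^2, so 774461.87 m^2 = 774461.87 / 4046.8564 = 191.37369 acre ≈ 191.4 acre (4 s.f.). Final answer: 191.4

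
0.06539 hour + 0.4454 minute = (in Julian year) 8.306e-06. Check: 1 hour = 3600 s, so 0.06539 hour = 0.06539 * 3600 = 235.404 s. 1 minute = 60 s, so 0.4454 minute = 0.4454 * 60 = 26.724 s. Sum: 235.404 + 26.724 = 262.128 s. 1 Julian year = 31557600 s, so 262.128 s = 262.128 / 31557600 = 8.3063351e-06 Julian year ≈ 8.306e-06 Julian year (4 s.f.).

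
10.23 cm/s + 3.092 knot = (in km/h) 6.095. Check: 1 cm/s = 0.01 m/s, so 10.23 cm/s = 10.23 * 0.01 = 0.1023 m/s. 1 knot = 0.51444444 m/s, so 3.092 knot = 3.092 * 0.51444444 = 1.5906622 m/s. Sum: 0.1023 + 1.5906622 = 1.6929622 m/s. 1 km/h = 0.27777778 m/s, so 1.6929622 m/s = 1.6929622 / 0.27777778 = 6.094664 km/h ≈ 6.095 km/h (4 s.f.).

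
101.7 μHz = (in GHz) 1.017e-13. Check: 1 μHz = 1e-06 Hz, so 101.7 μHz = 101.7 * 1e-06 = 0.0001017 Hz. 1 GHz = 1e+09 Hz, so 0.0001017 Hz = 0.0001017 / 1e+09 = 1.017e-13 GHz.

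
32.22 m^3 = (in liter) 1 liter = 0.001 m^3, so 32.22 m^3 = 32.22 / 0.001 = 32220 liter ≈ 3.222e+04 liter (4 s.f.). Final answer: 3.222e+04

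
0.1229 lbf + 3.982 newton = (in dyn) 4.529e+05. Check: 1 lbf = 4.4482216 N, so 0.1229 lbf = 0.1229 * 4.4482216 = 0.54668644 N. 3.982 newton = 3.982 N. Sum: 0.54668644 + 3.982 = 4.5286864 N. 1 dyn = 1e-05 N, so 4.5286864 N = 4.5286864 / 1e-05 = 452868.64 dyn ≈ 4.529e+05 dyn (4 s.f.).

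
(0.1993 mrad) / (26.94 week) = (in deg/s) 7.008e-10. Check: 1 mrad = 0.001 rad, so 0.1993 mrad = 0.1993 * 0.001 = 0.0001993 rad. 1 week = 604800 s, so 26.94 week = 26.94 * 604800 = 16293312 s. Combine: 0.0001993 rad / 16293312 s = 1.2232013e-11 rad/s. 1 deg/s = 0.017453293 rad/s, so 1.2232013e-11 rad/s = 1.2232013e-11 / 0.017453293 = 7.0084271e-10 deg/s ≈ 7.008e-10 deg/s (4 s.f.).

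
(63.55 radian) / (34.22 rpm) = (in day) 63.55 radian = 63.55 rad. 1 rpm = 0.10471976 rad/s, so 34.22 rpm = 34.22 * 0.10471976 = 3.58351 rad/s. Combine: 63.55 rad / 3.58351 rad/s = 17.734009 s. 1 day = 86400 s, so 17.734009 s = 17.734009 / 86400 = 0.00020525474 day ≈ 0.0002053 day (4 s.f.). Final answer: 0.0002053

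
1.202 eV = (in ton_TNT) 4.603e-29. Check: 1 eV = 1.6021766e-19 J, so 1.202 eV = 1.202 * 1.6021766e-19 = 1.9258163e-19 J. 1 ton_TNT = 4.184e+09 J, so 1.9258163e-19 J = 1.9258163e-19 / 4.184e+09 = 4.6028115e-29 ton_TNT ≈ 4.603e-29 ton_TNT (4 s.f.).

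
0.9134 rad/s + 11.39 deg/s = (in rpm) 0.9134 rad/s is already in rad/s. 1 deg/s = 0.017453293 rad/s, so 11.39 deg/s = 11.39 * 0.017453293 = 0.198793 rad/s. Sum: 0.9134 + 0.198793 = 1.112193 rad/s. 1 rpm = 0.10471976 rad/s, so 1.112193 rad/s = 1.112193 / 0.10471976 = 10.620661 rpm ≈ 10.62 rpm (4 s.f.). Final answer: 10.62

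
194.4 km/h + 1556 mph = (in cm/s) 1 km/h = 0.27777778 m/s, so 194.4 km/h = 194.4 * 0.27777778 = 54 m/s. 1 mph = 0.44704 m/s, so 1556 mph = 1556 * 0.44704 = 695.59424 m/s. Sum: 54 + 695.59424 = 749.59424 m/s. 1 cm/s = 0.01 m/s, so 749.59424 m/s = 749.59424 / 0.01 = 74959.424 cm/s ≈ 7.496e+04 cm/s (4 s.f.). Final answer: 7.496e+04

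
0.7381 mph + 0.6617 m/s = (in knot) 1.928. Check: 1 mph = 0.44704 m/s, so 0.7381 mph = 0.7381 * 0.44704 = 0.32996022 m/s. 0.6617 m/s is already in m/s. Sum: 0.32996022 + 0.6617 = 0.99166022 m/s. 1 knot = 0.51444444 m/s, so 0.99166022 m/s = 0.99166022 / 0.51444444 = 1.9276333 knot ≈ 1.928 knot (4 s.f.).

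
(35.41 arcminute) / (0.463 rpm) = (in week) 3.513e-07. Check: 1 arcminute = 0.00029088821 rad, so 35.41 arcminute = 35.41 * 0.00029088821 = 0.010300351 rad. 1 rpm = 0.10471976 rad/s, so 0.463 rpm = 0.463 * 0.10471976 = 0.048485247 rad/s. Combine: 0.010300351 rad / 0.048485247 rad/s = 0.212443 s. 1 week = 604800 s, so 0.212443 s = 0.212443 / 604800 = 3.5126158e-07 week ≈ 3.513e-07 week (4 s.f.).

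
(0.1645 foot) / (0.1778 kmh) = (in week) 1 foot = 0.3048 m, so 0.1645 foot = 0.1645 * 0.3048 = 0.0501396 m. 1 kmh = 0.27777778 m/s, so 0.1778 kmh = 0.1778 * 0.27777778 = 0.049388889 m/s. Combine: 0.0501396 m / 0.049388889 m/s = 1.0152 s. 1 week = 604800 s, so 1.0152 s = 1.0152 / 604800 = 1.6785714e-06 week ≈ 1.679e-06 week (4 s.f.). Final answer: 1.679e-06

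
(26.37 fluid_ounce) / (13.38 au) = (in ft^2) 4.194e-15. Check: 1 fluid_ounce = 2.957353e-05 m^3, so 26.37 fluid_ounce = 26.37 * 2.957353e-05 = 0.00077985397 m^3. 1 au = 1.4959787e+11 m, so 13.38 au = 13.38 * 1.4959787e+11 = 2.0016195e+12 m. Combine: 0.00077985397 m^3 / 2.0016195e+12 m = 3.896115e-16 m^2. 1 ft^2 = 0.09290304 m^2, so 3.896115e-16 m^2 = 3.896115e-16 / 0.09290304 = 4.1937433e-15 ft^2 ≈ 4.194e-15 ft^2 (4 s.f.).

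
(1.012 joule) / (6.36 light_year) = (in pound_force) 3.781e-18. Check: 1.012 joule = 1.012 J. 1 light_year = 9.4607305e+15 m, so 6.36 light_year = 6.36 * 9.4607305e+15 = 6.0170246e+16 m. Combine: 1.012 J / 6.0170246e+16 m = 1.6818944e-17 N. 1 pound_force = 4.4482216 N, so 1.6818944e-17 N = 1.6818944e-17 / 4.4482216 = 3.781049e-18 pound_force ≈ 3.781e-18 pound_force (4 s.f.).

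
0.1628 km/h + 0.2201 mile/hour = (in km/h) 1 km/h = 0.27777778 m/s, so 0.1628 km/h = 0.1628 * 0.27777778 = 0.045222222 m/s. 1 mile/hour = 0.44704 m/s, so 0.2201 mile/hour = 0.2201 * 0.44704 = 0.098393504 m/s. Sum: 0.045222222 + 0.098393504 = 0.14361573 m/s. 1 km/h = 0.27777778 m/s, so 0.14361573 m/s = 0.14361573 / 0.27777778 = 0.51701661 km/h ≈ 0.517 km/h (4 s.f.). Final answer: 0.517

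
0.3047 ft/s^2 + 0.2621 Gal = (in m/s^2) 1 ft/s^2 = 0.3048 m/s^2, so 0.3047 ft/s^2 = 0.3047 * 0.3048 = 0.09287256 m/s^2. 1 Gal = 0.01 m/s^2, so 0.2621 Gal = 0.2621 * 0.01 = 0.002621 m/s^2. Sum: 0.09287256 + 0.002621 = 0.09549356 m/s^2. Result: 0.09549356 m/s^2 ≈ 0.09549 m/s^2 (4 s.f.). Final answer: 0.09549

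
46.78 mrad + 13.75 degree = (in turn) 0.04564. Check: 1 mrad = 0.001 rad, so 46.78 mrad = 46.78 * 0.001 = 0.04678 rad. 1 degree = 0.017453293 rad, so 13.75 degree = 13.75 * 0.017453293 = 0.23998277 rad. Sum: 0.04678 + 0.23998277 = 0.28676277 rad. 1 turn = 6.2831853 rad, so 0.28676277 rad = 0.28676277 / 6.2831853 = 0.045639713 turn ≈ 0.04564 turn (4 s.f.).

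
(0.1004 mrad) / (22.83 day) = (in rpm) 4.861e-10. Check: 1 mrad = 0.001 rad, so 0.1004 mrad = 0.1004 * 0.001 = 0.0001004 rad. 1 day = 86400 s, so 22.83 day = 22.83 * 86400 = 1972512 s. Combine: 0.0001004 rad / 1972512 s = 5.0899564e-11 rad/s. 1 rpm = 0.10471976 rad/s, so 5.0899564e-11 rad/s = 5.0899564e-11 / 0.10471976 = 4.8605503e-10 rpm ≈ 4.861e-10 rpm (4 s.f.).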